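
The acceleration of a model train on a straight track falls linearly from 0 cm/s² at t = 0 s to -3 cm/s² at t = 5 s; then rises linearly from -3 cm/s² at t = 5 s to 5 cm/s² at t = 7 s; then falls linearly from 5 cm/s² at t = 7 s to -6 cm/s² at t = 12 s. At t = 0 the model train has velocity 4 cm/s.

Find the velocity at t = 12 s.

-4 cm/s

Δv equals the area under the a-t graph; then v = v₀ + Δv.
0–5 s: ½(0 + -3)(5) = -7.5 cm/s
5–7 s: ½(-3 + 5)(2) = 2 cm/s
7–12 s: ½(5 + -6)(5) = -2.5 cm/s
Δv = -8 cm/s, so v(12) = 4 + (-8) = -4 cm/s.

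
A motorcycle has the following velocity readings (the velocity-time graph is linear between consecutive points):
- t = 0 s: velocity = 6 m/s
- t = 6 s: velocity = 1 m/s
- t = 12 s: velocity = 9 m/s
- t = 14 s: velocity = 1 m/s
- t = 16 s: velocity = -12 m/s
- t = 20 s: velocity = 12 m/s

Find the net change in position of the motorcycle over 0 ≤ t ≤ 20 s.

50 m

Net displacement equals the area under the velocity-time graph (areas below the axis count negative).
0–6 s: ½(6 + 1)(6) = 21 m
6–12 s: ½(1 + 9)(6) = 30 m
12–14 s: ½(9 + 1)(2) = 10 m
14–16 s: ½(1 + -12)(2) = -11 m
16–20 s: ½(-12 + 12)(4) = 0 m
Net displacement = 50 m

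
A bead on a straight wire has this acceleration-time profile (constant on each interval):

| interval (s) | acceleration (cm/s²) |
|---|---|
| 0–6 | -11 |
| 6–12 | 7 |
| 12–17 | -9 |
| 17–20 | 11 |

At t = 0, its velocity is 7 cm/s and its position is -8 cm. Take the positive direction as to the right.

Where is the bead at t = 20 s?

-726 cm

On each constant-a segment, Δv = aΔt and Δx = v₀Δt + ½aΔt²; chain segment to segment.
0–6 s: v starts 7 cm/s; Δx = 7·6 + ½·-11·6² = -156 cm; v ends -59 cm/s.
6–12 s: v starts -59 cm/s; Δx = -59·6 + ½·7·6² = -228 cm; v ends -17 cm/s.
12–17 s: v starts -17 cm/s; Δx = -17·5 + ½·-9·5² = -197.5 cm; v ends -62 cm/s.
17–20 s: v starts -62 cm/s; Δx = -62·3 + ½·11·3² = -136.5 cm; v ends -29 cm/s.
x(20) = -8 + Σ Δx = -726 cm.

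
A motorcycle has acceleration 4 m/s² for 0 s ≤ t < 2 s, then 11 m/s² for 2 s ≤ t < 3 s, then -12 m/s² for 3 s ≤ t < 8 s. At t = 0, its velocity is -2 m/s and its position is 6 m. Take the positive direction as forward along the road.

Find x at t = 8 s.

On each constant-a segment, Δv = aΔt and Δx = v₀Δt + ½aΔt²; chain segment to segment.
0–2 s: v starts -2 m/s; Δx = -2·2 + ½·4·2² = 4 m; v ends 6 m/s.
2–3 s: v starts 6 m/s; Δx = 6·1 + ½·11·1² = 11.5 m; v ends 17 m/s.
3–8 s: v starts 17 m/s; Δx = 17·5 + ½·-12·5² = -65 m; v ends -43 m/s.
x(8) = 6 + Σ Δx = -43.5 m.

-43.5 m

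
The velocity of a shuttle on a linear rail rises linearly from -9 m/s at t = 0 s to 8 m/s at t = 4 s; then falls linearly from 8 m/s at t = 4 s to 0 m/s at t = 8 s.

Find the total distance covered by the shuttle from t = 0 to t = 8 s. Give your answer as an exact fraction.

Total distance travelled is ∫|v| dt — sum the magnitudes of each area piece.
0–4 s: v = 0 at t = 36/17 s; triangle areas 162/17 + 128/17 = 290/17 m
4–8 s: |½(8 + 0)(4)| = 16 m
Total distance = 562/17 m

562/17 m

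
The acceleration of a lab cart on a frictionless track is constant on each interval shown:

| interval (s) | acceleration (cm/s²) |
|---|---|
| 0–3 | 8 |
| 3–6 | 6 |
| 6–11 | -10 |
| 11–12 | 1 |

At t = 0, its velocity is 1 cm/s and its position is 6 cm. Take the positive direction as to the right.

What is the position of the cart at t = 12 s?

230.5 cm

On each constant-a segment, Δv = aΔt and Δx = v₀Δt + ½aΔt²; chain segment to segment.
0–3 s: v starts 1 cm/s; Δx = 1·3 + ½·8·3² = 39 cm; v ends 25 cm/s.
3–6 s: v starts 25 cm/s; Δx = 25·3 + ½·6·3² = 102 cm; v ends 43 cm/s.
6–11 s: v starts 43 cm/s; Δx = 43·5 + ½·-10·5² = 90 cm; v ends -7 cm/s.
11–12 s: v starts -7 cm/s; Δx = -7·1 + ½·1·1² = -6.5 cm; v ends -6 cm/s.
x(12) = 6 + Σ Δx = 230.5 cm.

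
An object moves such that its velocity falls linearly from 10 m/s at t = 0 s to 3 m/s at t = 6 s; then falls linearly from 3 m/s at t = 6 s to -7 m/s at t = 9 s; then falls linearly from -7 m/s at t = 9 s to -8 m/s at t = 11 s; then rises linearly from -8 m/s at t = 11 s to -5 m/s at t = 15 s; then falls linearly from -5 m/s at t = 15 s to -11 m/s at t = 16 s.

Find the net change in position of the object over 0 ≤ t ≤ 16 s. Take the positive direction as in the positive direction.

-16 m

Displacement is the signed area under the v-t curve.
0–6 s: ½(10 + 3)(6) = 39 m
6–9 s: ½(3 + -7)(3) = -6 m
9–11 s: ½(-7 + -8)(2) = -15 m
11–15 s: ½(-8 + -5)(4) = -26 m
15–16 s: ½(-5 + -11)(1) = -8 m
Net displacement = -16 m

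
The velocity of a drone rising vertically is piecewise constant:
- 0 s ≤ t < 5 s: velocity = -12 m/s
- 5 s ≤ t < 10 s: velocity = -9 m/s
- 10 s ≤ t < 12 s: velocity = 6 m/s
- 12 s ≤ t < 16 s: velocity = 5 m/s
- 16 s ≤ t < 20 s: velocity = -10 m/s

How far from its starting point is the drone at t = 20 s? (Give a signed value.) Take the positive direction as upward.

-113 m

Displacement is the signed area under the v-t curve.
0–5 s: -12 × 5 = -60 m
5–10 s: -9 × 5 = -45 m
10–12 s: 6 × 2 = 12 m
12–16 s: 5 × 4 = 20 m
16–20 s: -10 × 4 = -40 m
Net displacement = -113 m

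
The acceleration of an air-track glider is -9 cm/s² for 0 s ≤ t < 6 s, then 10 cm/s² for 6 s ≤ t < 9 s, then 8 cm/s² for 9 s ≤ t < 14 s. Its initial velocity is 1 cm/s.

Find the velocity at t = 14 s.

17 cm/s

Δv equals the area under the a-t graph; then v = v₀ + Δv.
0–6 s: -9 × 6 = -54 cm/s
6–9 s: 10 × 3 = 30 cm/s
9–14 s: 8 × 5 = 40 cm/s
Δv = 16 cm/s, so v(14) = 1 + (16) = 17 cm/s.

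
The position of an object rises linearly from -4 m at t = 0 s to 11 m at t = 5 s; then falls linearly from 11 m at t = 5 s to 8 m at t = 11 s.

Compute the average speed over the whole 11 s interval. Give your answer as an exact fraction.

Average speed = (total path length)/(elapsed time); on a piecewise-linear x-t graph the path length is Σ|Δx|.
0–5 s: |Δx| = |11 − -4| = 15 m
5–11 s: |Δx| = |8 − 11| = 3 m
Total path = 18 m; average speed = 18/11 = 18/11 m/s.

18/11 m/s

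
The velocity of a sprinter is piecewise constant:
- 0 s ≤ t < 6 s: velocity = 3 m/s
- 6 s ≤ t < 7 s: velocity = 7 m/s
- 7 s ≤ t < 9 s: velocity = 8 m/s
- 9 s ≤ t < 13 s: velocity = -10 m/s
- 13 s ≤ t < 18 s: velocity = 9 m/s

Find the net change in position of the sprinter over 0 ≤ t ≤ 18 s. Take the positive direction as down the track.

46 m

Displacement is the signed area under the v-t curve.
0–6 s: 3 × 6 = 18 m
6–7 s: 7 × 1 = 7 m
7–9 s: 8 × 2 = 16 m
9–13 s: -10 × 4 = -40 m
13–18 s: 9 × 5 = 45 m
Net displacement = 46 m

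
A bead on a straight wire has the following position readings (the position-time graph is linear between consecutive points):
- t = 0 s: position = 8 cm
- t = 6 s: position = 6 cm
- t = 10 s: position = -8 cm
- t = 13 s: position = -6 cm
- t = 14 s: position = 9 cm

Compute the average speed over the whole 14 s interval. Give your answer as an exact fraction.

Average speed = (total path length)/(elapsed time); on a piecewise-linear x-t graph the path length is Σ|Δx|.
0–6 s: |Δx| = |6 − 8| = 2 cm
6–10 s: |Δx| = |-8 − 6| = 14 cm
10–13 s: |Δx| = |-6 − -8| = 2 cm
13–14 s: |Δx| = |9 − -6| = 15 cm
Total path = 33 cm; average speed = 33/14 = 33/14 cm/s.

33/14 cm/s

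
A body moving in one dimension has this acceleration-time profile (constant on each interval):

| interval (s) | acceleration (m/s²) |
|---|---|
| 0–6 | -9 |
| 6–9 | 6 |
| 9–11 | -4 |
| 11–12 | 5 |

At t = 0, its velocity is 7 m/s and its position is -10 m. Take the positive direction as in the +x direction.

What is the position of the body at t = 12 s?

On each constant-a segment, Δv = aΔt and Δx = v₀Δt + ½aΔt²; chain segment to segment.
0–6 s: v starts 7 m/s; Δx = 7·6 + ½·-9·6² = -120 m; v ends -47 m/s.
6–9 s: v starts -47 m/s; Δx = -47·3 + ½·6·3² = -114 m; v ends -29 m/s.
9–11 s: v starts -29 m/s; Δx = -29·2 + ½·-4·2² = -66 m; v ends -37 m/s.
11–12 s: v starts -37 m/s; Δx = -37·1 + ½·5·1² = -34.5 m; v ends -32 m/s.
x(12) = -10 + Σ Δx = -344.5 m.

-344.5 m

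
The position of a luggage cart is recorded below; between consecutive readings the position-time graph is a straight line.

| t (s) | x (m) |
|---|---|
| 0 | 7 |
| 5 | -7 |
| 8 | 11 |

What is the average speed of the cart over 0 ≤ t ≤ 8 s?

Average speed = (total path length)/(elapsed time); on a piecewise-linear x-t graph the path length is Σ|Δx|.
0–5 s: |Δx| = |-7 − 7| = 14 m
5–8 s: |Δx| = |11 − -7| = 18 m
Total path = 32 m; average speed = 32/8 = 4 m/s.

4 m/s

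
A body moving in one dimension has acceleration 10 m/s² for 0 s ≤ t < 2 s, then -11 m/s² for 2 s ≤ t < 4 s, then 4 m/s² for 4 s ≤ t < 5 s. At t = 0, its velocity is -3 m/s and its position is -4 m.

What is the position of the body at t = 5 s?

On each constant-a segment, Δv = aΔt and Δx = v₀Δt + ½aΔt²; chain segment to segment.
0–2 s: v starts -3 m/s; Δx = -3·2 + ½·10·2² = 14 m; v ends 17 m/s.
2–4 s: v starts 17 m/s; Δx = 17·2 + ½·-11·2² = 12 m; v ends -5 m/s.
4–5 s: v starts -5 m/s; Δx = -5·1 + ½·4·1² = -3 m; v ends -1 m/s.
x(5) = -4 + Σ Δx = 19 m.

19 m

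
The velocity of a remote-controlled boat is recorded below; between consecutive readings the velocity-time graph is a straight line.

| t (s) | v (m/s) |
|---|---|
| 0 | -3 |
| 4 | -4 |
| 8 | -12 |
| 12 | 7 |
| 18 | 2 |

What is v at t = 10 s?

On 8–12 s the graph is linear from -12 to 7 m/s: v(10) = -12 + (7 − -12)·(10 − 8)/(12 − 8) = -2.5 m/s.

-2.5 m/s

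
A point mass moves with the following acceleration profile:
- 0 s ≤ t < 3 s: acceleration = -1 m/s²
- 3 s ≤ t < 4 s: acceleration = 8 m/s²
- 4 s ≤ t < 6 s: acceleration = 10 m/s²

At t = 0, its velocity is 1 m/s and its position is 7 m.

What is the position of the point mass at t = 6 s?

39.5 m

On each constant-a segment, Δv = aΔt and Δx = v₀Δt + ½aΔt²; chain segment to segment.
0–3 s: v starts 1 m/s; Δx = 1·3 + ½·-1·3² = -1.5 m; v ends -2 m/s.
3–4 s: v starts -2 m/s; Δx = -2·1 + ½·8·1² = 2 m; v ends 6 m/s.
4–6 s: v starts 6 m/s; Δx = 6·2 + ½·10·2² = 32 m; v ends 26 m/s.
x(6) = 7 + Σ Δx = 39.5 m.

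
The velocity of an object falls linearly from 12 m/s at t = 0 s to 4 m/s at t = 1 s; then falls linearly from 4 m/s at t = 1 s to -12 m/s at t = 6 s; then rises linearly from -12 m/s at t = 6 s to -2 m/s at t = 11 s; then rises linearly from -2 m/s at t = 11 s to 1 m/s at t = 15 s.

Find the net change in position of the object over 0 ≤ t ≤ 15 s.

Net displacement equals the area under the velocity-time graph (areas below the axis count negative).
0–1 s: ½(12 + 4)(1) = 8 m
1–6 s: ½(4 + -12)(5) = -20 m
6–11 s: ½(-12 + -2)(5) = -35 m
11–15 s: ½(-2 + 1)(4) = -2 m
Net displacement = -49 m

-49 m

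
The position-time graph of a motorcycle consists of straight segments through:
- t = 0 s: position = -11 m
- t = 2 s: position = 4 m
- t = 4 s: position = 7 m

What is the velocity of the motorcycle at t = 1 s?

Velocity is the slope of the x-t graph on 0–2 s: (4 − -11)/(2 − 0) = 7.5 m/s.

7.5 m/s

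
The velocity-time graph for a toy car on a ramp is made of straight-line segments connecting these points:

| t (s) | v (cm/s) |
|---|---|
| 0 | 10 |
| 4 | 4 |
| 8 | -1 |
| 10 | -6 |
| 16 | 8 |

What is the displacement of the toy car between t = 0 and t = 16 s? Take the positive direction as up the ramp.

33 cm

Displacement is the signed area under the v-t curve.
0–4 s: ½(10 + 4)(4) = 28 cm
4–8 s: ½(4 + -1)(4) = 6 cm
8–10 s: ½(-1 + -6)(2) = -7 cm
10–16 s: ½(-6 + 8)(6) = 6 cm
Net displacement = 33 cm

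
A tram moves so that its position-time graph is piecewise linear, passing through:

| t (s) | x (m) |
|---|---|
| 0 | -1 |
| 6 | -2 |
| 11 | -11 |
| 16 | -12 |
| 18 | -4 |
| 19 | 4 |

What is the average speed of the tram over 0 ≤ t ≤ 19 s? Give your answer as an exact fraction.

Average speed = (total path length)/(elapsed time); on a piecewise-linear x-t graph the path length is Σ|Δx|.
0–6 s: |Δx| = |-2 − -1| = 1 m
6–11 s: |Δx| = |-11 − -2| = 9 m
11–16 s: |Δx| = |-12 − -11| = 1 m
16–18 s: |Δx| = |-4 − -12| = 8 m
18–19 s: |Δx| = |4 − -4| = 8 m
Total path = 27 m; average speed = 27/19 = 27/19 m/s.

27/19 m/s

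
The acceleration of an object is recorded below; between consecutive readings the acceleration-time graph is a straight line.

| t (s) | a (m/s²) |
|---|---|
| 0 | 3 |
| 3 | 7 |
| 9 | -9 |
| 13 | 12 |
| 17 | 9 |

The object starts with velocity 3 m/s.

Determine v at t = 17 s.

Δv equals the area under the a-t graph; then v = v₀ + Δv.
0–3 s: ½(3 + 7)(3) = 15 m/s
3–9 s: ½(7 + -9)(6) = -6 m/s
9–13 s: ½(-9 + 12)(4) = 6 m/s
13–17 s: ½(12 + 9)(4) = 42 m/s
Δv = 57 m/s, so v(17) = 3 + (57) = 60 m/s.

60 m/s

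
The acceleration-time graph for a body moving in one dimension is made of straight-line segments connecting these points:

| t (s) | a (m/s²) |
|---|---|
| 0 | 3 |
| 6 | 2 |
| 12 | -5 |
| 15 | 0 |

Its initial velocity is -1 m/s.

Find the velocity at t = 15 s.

-2.5 m/s

Δv equals the area under the a-t graph; then v = v₀ + Δv.
0–6 s: ½(3 + 2)(6) = 15 m/s
6–12 s: ½(2 + -5)(6) = -9 m/s
12–15 s: ½(-5 + 0)(3) = -7.5 m/s
Δv = -1.5 m/s, so v(15) = -1 + (-1.5) = -2.5 m/s.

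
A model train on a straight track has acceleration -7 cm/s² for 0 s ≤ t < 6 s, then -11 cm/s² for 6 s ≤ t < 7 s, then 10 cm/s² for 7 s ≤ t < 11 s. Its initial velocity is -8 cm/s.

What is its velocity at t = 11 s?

Δv equals the area under the a-t graph; then v = v₀ + Δv.
0–6 s: -7 × 6 = -42 cm/s
6–7 s: -11 × 1 = -11 cm/s
7–11 s: 10 × 4 = 40 cm/s
Δv = -13 cm/s, so v(11) = -8 + (-13) = -21 cm/s.

-21 cm/s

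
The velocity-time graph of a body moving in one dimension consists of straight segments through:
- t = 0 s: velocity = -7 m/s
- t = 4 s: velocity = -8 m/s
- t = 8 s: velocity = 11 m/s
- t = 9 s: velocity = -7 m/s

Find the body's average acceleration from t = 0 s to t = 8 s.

2.25 m/s²

Average acceleration = Δv/Δt = (11 − -7)/(8 − 0) = 2.25 m/s².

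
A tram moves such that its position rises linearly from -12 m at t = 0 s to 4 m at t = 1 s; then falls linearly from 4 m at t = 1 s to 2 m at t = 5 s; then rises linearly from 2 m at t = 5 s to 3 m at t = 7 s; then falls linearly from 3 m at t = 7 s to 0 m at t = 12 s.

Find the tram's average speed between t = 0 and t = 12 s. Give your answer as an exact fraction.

11/6 m/s

Average speed = (total path length)/(elapsed time); on a piecewise-linear x-t graph the path length is Σ|Δx|.
0–1 s: |Δx| = |4 − -12| = 16 m
1–5 s: |Δx| = |2 − 4| = 2 m
5–7 s: |Δx| = |3 − 2| = 1 m
7–12 s: |Δx| = |0 − 3| = 3 m
Total path = 22 m; average speed = 22/12 = 11/6 m/s.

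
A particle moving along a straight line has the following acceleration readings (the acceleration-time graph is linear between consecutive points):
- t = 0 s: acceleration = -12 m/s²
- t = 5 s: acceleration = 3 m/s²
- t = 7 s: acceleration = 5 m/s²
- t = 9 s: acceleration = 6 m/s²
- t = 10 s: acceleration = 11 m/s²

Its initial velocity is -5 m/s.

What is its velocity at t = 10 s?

0 m/s

Δv equals the area under the a-t graph; then v = v₀ + Δv.
0–5 s: ½(-12 + 3)(5) = -22.5 m/s
5–7 s: ½(3 + 5)(2) = 8 m/s
7–9 s: ½(5 + 6)(2) = 11 m/s
9–10 s: ½(6 + 11)(1) = 8.5 m/s
Δv = 5 m/s, so v(10) = -5 + (5) = 0 m/s.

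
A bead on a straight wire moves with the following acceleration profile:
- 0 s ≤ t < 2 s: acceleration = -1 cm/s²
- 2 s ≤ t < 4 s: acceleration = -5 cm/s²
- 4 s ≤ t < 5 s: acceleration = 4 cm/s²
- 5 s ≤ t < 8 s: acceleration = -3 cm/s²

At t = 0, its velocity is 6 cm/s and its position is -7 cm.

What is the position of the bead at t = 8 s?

-22.5 cm

On each constant-a segment, Δv = aΔt and Δx = v₀Δt + ½aΔt²; chain segment to segment.
0–2 s: v starts 6 cm/s; Δx = 6·2 + ½·-1·2² = 10 cm; v ends 4 cm/s.
2–4 s: v starts 4 cm/s; Δx = 4·2 + ½·-5·2² = -2 cm; v ends -6 cm/s.
4–5 s: v starts -6 cm/s; Δx = -6·1 + ½·4·1² = -4 cm; v ends -2 cm/s.
5–8 s: v starts -2 cm/s; Δx = -2·3 + ½·-3·3² = -19.5 cm; v ends -11 cm/s.
x(8) = -7 + Σ Δx = -22.5 cm.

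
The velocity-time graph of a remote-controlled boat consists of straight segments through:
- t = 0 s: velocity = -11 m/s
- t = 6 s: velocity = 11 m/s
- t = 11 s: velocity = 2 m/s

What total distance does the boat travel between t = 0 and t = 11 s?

Total distance travelled is ∫|v| dt — sum the magnitudes of each area piece.
0–6 s: v = 0 at t = 3 s; triangle areas 16.5 + 16.5 = 33 m
6–11 s: |½(11 + 2)(5)| = 32.5 m
Total distance = 65.5 m

65.5 m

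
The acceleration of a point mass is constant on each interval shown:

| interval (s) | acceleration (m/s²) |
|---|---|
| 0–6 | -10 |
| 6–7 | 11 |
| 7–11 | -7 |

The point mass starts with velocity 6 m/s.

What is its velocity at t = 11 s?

-71 m/s

Δv equals the area under the a-t graph; then v = v₀ + Δv.
0–6 s: -10 × 6 = -60 m/s
6–7 s: 11 × 1 = 11 m/s
7–11 s: -7 × 4 = -28 m/s
Δv = -77 m/s, so v(11) = 6 + (-77) = -71 m/s.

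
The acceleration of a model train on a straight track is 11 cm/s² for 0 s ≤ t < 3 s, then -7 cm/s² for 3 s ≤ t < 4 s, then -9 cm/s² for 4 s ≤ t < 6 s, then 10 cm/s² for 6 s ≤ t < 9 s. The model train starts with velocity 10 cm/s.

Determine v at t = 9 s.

Δv equals the area under the a-t graph; then v = v₀ + Δv.
0–3 s: 11 × 3 = 33 cm/s
3–4 s: -7 × 1 = -7 cm/s
4–6 s: -9 × 2 = -18 cm/s
6–9 s: 10 × 3 = 30 cm/s
Δv = 38 cm/s, so v(9) = 10 + (38) = 48 cm/s.

48 cm/s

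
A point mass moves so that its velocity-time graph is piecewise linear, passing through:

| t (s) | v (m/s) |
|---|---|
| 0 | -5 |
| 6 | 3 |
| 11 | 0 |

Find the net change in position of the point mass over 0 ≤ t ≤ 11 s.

Net displacement equals the area under the velocity-time graph (areas below the axis count negative).
0–6 s: ½(-5 + 3)(6) = -6 m
6–11 s: ½(3 + 0)(5) = 7.5 m
Net displacement = 1.5 m

1.5 m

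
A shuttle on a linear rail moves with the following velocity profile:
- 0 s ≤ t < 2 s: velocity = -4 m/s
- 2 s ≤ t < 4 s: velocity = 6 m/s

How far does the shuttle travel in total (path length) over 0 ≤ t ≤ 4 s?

20 m

Total distance travelled is ∫|v| dt — sum the magnitudes of each area piece.
0–2 s: |-4| × 2 = 8 m
2–4 s: |6| × 2 = 12 m
Total distance = 20 m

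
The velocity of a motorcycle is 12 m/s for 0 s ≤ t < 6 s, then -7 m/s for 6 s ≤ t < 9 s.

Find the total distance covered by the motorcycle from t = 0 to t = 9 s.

93 m

Distance (not displacement) is the total path length: add the absolute areas under v-t.
0–6 s: |12| × 6 = 72 m
6–9 s: |-7| × 3 = 21 m
Total distance = 93 m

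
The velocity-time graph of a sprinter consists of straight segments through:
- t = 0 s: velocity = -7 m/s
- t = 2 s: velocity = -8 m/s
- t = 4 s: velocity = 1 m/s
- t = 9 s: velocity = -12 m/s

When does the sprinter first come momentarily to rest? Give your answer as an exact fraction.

t = 34/9 s

v changes sign on 2–4 s (from -8 to 1); the graph is linear there, so v = 0 at t = 2 + (8)·(4 − 2)/(1 − -8) = 34/9 s.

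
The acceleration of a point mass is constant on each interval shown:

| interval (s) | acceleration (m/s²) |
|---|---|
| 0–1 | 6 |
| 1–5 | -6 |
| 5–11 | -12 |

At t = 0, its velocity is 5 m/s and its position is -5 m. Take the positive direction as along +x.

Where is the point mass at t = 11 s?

-295 m

On each constant-a segment, Δv = aΔt and Δx = v₀Δt + ½aΔt²; chain segment to segment.
0–1 s: v starts 5 m/s; Δx = 5·1 + ½·6·1² = 8 m; v ends 11 m/s.
1–5 s: v starts 11 m/s; Δx = 11·4 + ½·-6·4² = -4 m; v ends -13 m/s.
5–11 s: v starts -13 m/s; Δx = -13·6 + ½·-12·6² = -294 m; v ends -85 m/s.
x(11) = -5 + Σ Δx = -295 m.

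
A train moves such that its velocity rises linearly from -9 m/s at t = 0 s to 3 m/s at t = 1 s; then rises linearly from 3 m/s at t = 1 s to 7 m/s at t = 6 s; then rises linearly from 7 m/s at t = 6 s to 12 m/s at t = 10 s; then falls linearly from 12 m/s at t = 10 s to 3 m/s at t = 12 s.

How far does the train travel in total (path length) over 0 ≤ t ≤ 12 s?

81.75 m

Distance (not displacement) is the total path length: add the absolute areas under v-t.
0–1 s: v = 0 at t = 0.75 s; triangle areas 3.375 + 0.375 = 3.75 m
1–6 s: |½(3 + 7)(5)| = 25 m
6–10 s: |½(7 + 12)(4)| = 38 m
10–12 s: |½(12 + 3)(2)| = 15 m
Total distance = 81.75 m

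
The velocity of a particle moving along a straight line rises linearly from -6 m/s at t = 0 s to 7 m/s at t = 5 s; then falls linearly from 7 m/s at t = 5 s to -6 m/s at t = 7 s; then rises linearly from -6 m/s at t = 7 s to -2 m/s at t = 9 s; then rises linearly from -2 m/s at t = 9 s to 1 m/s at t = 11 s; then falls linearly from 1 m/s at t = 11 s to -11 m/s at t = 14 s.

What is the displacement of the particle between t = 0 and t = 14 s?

-20.5 m

Displacement is the signed area under the v-t curve.
0–5 s: ½(-6 + 7)(5) = 2.5 m
5–7 s: ½(7 + -6)(2) = 1 m
7–9 s: ½(-6 + -2)(2) = -8 m
9–11 s: ½(-2 + 1)(2) = -1 m
11–14 s: ½(1 + -11)(3) = -15 m
Net displacement = -20.5 m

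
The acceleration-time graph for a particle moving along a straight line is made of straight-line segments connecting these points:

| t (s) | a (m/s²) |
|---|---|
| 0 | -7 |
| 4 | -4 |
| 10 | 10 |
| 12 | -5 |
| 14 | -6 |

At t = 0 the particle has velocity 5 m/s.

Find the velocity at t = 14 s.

-5 m/s

Δv equals the area under the a-t graph; then v = v₀ + Δv.
0–4 s: ½(-7 + -4)(4) = -22 m/s
4–10 s: ½(-4 + 10)(6) = 18 m/s
10–12 s: ½(10 + -5)(2) = 5 m/s
12–14 s: ½(-5 + -6)(2) = -11 m/s
Δv = -10 m/s, so v(14) = 5 + (-10) = -5 m/s.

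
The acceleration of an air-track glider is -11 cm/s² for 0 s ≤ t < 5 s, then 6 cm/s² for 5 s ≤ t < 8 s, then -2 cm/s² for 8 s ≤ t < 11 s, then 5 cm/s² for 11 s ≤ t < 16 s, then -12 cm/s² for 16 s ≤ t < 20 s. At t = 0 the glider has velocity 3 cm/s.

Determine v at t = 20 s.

-63 cm/s

Δv equals the area under the a-t graph; then v = v₀ + Δv.
0–5 s: -11 × 5 = -55 cm/s
5–8 s: 6 × 3 = 18 cm/s
8–11 s: -2 × 3 = -6 cm/s
11–16 s: 5 × 5 = 25 cm/s
16–20 s: -12 × 4 = -48 cm/s
Δv = -66 cm/s, so v(20) = 3 + (-66) = -63 cm/s.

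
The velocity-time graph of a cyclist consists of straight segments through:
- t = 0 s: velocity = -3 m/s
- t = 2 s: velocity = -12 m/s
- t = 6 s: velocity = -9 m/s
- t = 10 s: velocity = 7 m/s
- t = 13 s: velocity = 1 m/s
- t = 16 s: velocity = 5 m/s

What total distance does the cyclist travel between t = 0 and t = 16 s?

94.25 m

Distance (not displacement) is the total path length: add the absolute areas under v-t.
0–2 s: |½(-3 + -12)(2)| = 15 m
2–6 s: |½(-12 + -9)(4)| = 42 m
6–10 s: v = 0 at t = 8.25 s; triangle areas 10.125 + 6.125 = 16.25 m
10–13 s: |½(7 + 1)(3)| = 12 m
13–16 s: |½(1 + 5)(3)| = 9 m
Total distance = 94.25 m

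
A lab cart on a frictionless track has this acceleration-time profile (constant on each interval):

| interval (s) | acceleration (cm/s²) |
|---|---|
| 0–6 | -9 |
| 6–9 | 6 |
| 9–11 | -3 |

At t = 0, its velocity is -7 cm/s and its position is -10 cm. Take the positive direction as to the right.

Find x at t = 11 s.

-462 cm

On each constant-a segment, Δv = aΔt and Δx = v₀Δt + ½aΔt²; chain segment to segment.
0–6 s: v starts -7 cm/s; Δx = -7·6 + ½·-9·6² = -204 cm; v ends -61 cm/s.
6–9 s: v starts -61 cm/s; Δx = -61·3 + ½·6·3² = -156 cm; v ends -43 cm/s.
9–11 s: v starts -43 cm/s; Δx = -43·2 + ½·-3·2² = -92 cm; v ends -49 cm/s.
x(11) = -10 + Σ Δx = -462 cm.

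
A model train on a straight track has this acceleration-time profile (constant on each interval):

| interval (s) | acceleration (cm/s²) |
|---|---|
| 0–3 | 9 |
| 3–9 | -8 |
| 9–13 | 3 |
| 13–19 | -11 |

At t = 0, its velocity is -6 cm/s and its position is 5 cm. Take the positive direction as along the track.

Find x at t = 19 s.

On each constant-a segment, Δv = aΔt and Δx = v₀Δt + ½aΔt²; chain segment to segment.
0–3 s: v starts -6 cm/s; Δx = -6·3 + ½·9·3² = 22.5 cm; v ends 21 cm/s.
3–9 s: v starts 21 cm/s; Δx = 21·6 + ½·-8·6² = -18 cm; v ends -27 cm/s.
9–13 s: v starts -27 cm/s; Δx = -27·4 + ½·3·4² = -84 cm; v ends -15 cm/s.
13–19 s: v starts -15 cm/s; Δx = -15·6 + ½·-11·6² = -288 cm; v ends -81 cm/s.
x(19) = 5 + Σ Δx = -362.5 cm.

-362.5 cm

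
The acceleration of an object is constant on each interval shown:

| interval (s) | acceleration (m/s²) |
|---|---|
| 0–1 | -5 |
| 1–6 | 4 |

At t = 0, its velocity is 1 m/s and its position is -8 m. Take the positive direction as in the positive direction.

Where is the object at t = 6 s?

20.5 m

On each constant-a segment, Δv = aΔt and Δx = v₀Δt + ½aΔt²; chain segment to segment.
0–1 s: v starts 1 m/s; Δx = 1·1 + ½·-5·1² = -1.5 m; v ends -4 m/s.
1–6 s: v starts -4 m/s; Δx = -4·5 + ½·4·5² = 30 m; v ends 16 m/s.
x(6) = -8 + Σ Δx = 20.5 m.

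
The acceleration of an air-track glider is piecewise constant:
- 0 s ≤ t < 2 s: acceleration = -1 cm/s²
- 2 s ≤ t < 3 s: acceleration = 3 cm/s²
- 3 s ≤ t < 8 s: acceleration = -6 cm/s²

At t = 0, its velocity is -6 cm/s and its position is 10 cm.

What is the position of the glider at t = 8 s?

-110.5 cm

On each constant-a segment, Δv = aΔt and Δx = v₀Δt + ½aΔt²; chain segment to segment.
0–2 s: v starts -6 cm/s; Δx = -6·2 + ½·-1·2² = -14 cm; v ends -8 cm/s.
2–3 s: v starts -8 cm/s; Δx = -8·1 + ½·3·1² = -6.5 cm; v ends -5 cm/s.
3–8 s: v starts -5 cm/s; Δx = -5·5 + ½·-6·5² = -100 cm; v ends -35 cm/s.
x(8) = 10 + Σ Δx = -110.5 cm.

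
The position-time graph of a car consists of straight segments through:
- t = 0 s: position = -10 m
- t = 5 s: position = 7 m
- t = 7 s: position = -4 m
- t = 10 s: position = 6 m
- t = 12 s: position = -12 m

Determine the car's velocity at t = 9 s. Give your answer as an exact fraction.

Velocity is the slope of the x-t graph on 7–10 s: (6 − -4)/(10 − 7) = 10/3 m/s.

10/3 m/s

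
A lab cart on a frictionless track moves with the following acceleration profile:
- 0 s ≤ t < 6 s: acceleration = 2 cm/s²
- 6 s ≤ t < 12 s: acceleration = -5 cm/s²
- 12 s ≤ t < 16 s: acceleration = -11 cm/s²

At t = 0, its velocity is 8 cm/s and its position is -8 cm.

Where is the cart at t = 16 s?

On each constant-a segment, Δv = aΔt and Δx = v₀Δt + ½aΔt²; chain segment to segment.
0–6 s: v starts 8 cm/s; Δx = 8·6 + ½·2·6² = 84 cm; v ends 20 cm/s.
6–12 s: v starts 20 cm/s; Δx = 20·6 + ½·-5·6² = 30 cm; v ends -10 cm/s.
12–16 s: v starts -10 cm/s; Δx = -10·4 + ½·-11·4² = -128 cm; v ends -54 cm/s.
x(16) = -8 + Σ Δx = -22 cm.

-22 cm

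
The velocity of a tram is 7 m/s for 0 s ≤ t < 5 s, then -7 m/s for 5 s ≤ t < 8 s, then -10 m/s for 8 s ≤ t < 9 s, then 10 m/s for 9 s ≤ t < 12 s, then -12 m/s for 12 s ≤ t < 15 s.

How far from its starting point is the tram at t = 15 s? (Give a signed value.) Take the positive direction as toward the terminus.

-2 m

Net displacement equals the area under the velocity-time graph (areas below the axis count negative).
0–5 s: 7 × 5 = 35 m
5–8 s: -7 × 3 = -21 m
8–9 s: -10 × 1 = -10 m
9–12 s: 10 × 3 = 30 m
12–15 s: -12 × 3 = -36 m
Net displacement = -2 m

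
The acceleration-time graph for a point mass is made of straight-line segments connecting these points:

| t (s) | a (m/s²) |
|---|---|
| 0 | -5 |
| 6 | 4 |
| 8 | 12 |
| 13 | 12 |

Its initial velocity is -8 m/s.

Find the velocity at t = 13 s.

Δv equals the area under the a-t graph; then v = v₀ + Δv.
0–6 s: ½(-5 + 4)(6) = -3 m/s
6–8 s: ½(4 + 12)(2) = 16 m/s
8–13 s: 12 × 5 = 60 m/s
Δv = 73 m/s, so v(13) = -8 + (73) = 65 m/s.

65 m/s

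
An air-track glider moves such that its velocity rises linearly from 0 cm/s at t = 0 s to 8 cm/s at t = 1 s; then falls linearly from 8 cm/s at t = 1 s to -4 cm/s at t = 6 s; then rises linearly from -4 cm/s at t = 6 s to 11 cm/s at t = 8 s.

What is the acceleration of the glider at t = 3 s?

Acceleration is the slope of the v-t graph on 1–6 s: (-4 − 8)/(6 − 1) = -2.4 cm/s².

-2.4 cm/s²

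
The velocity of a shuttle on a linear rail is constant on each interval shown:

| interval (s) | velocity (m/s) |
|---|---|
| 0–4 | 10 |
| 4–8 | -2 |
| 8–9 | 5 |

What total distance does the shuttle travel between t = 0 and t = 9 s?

Distance (not displacement) is the total path length: add the absolute areas under v-t.
0–4 s: |10| × 4 = 40 m
4–8 s: |-2| × 4 = 8 m
8–9 s: |5| × 1 = 5 m
Total distance = 53 m

53 m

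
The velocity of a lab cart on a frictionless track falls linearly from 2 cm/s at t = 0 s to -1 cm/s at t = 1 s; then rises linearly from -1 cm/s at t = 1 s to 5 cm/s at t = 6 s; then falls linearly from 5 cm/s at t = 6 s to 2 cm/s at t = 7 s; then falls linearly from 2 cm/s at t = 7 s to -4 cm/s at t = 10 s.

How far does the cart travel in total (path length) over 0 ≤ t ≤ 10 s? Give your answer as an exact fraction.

121/6 cm

Total distance travelled is ∫|v| dt — sum the magnitudes of each area piece.
0–1 s: v = 0 at t = 2/3 s; triangle areas 2/3 + 1/6 = 5/6 cm
1–6 s: v = 0 at t = 11/6 s; triangle areas 5/12 + 125/12 = 65/6 cm
6–7 s: |½(5 + 2)(1)| = 3.5 cm
7–10 s: v = 0 at t = 8 s; triangle areas 1 + 4 = 5 cm
Total distance = 121/6 cm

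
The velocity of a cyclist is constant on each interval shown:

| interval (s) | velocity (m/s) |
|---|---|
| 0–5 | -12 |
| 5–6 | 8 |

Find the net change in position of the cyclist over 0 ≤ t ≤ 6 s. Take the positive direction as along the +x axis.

-52 m

Net displacement equals the area under the velocity-time graph (areas below the axis count negative).
0–5 s: -12 × 5 = -60 m
5–6 s: 8 × 1 = 8 m
Net displacement = -52 m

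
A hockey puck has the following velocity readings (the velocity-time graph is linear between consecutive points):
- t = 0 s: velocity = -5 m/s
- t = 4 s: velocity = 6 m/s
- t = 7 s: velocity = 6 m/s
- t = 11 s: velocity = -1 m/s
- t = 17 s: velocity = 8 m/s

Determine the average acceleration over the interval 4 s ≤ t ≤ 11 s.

Average acceleration = Δv/Δt = (-1 − 6)/(11 − 4) = -1 m/s².

-1 m/s²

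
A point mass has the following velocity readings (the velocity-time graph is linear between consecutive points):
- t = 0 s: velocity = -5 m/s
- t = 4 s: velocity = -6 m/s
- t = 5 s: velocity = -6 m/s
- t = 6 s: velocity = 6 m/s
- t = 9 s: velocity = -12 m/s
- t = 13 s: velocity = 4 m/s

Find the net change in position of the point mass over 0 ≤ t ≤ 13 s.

Displacement is the signed area under the v-t curve.
0–4 s: ½(-5 + -6)(4) = -22 m
4–5 s: -6 × 1 = -6 m
5–6 s: ½(-6 + 6)(1) = 0 m
6–9 s: ½(6 + -12)(3) = -9 m
9–13 s: ½(-12 + 4)(4) = -16 m
Net displacement = -53 m

-53 m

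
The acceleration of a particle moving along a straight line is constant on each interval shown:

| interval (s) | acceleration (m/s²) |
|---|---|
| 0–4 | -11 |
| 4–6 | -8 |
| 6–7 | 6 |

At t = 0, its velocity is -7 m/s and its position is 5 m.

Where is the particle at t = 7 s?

On each constant-a segment, Δv = aΔt and Δx = v₀Δt + ½aΔt²; chain segment to segment.
0–4 s: v starts -7 m/s; Δx = -7·4 + ½·-11·4² = -116 m; v ends -51 m/s.
4–6 s: v starts -51 m/s; Δx = -51·2 + ½·-8·2² = -118 m; v ends -67 m/s.
6–7 s: v starts -67 m/s; Δx = -67·1 + ½·6·1² = -64 m; v ends -61 m/s.
x(7) = 5 + Σ Δx = -293 m.

-293 m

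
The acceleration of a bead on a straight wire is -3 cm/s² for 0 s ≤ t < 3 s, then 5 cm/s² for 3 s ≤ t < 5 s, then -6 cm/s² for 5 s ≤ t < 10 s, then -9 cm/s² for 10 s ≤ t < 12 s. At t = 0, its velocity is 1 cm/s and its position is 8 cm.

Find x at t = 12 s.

On each constant-a segment, Δv = aΔt and Δx = v₀Δt + ½aΔt²; chain segment to segment.
0–3 s: v starts 1 cm/s; Δx = 1·3 + ½·-3·3² = -10.5 cm; v ends -8 cm/s.
3–5 s: v starts -8 cm/s; Δx = -8·2 + ½·5·2² = -6 cm; v ends 2 cm/s.
5–10 s: v starts 2 cm/s; Δx = 2·5 + ½·-6·5² = -65 cm; v ends -28 cm/s.
10–12 s: v starts -28 cm/s; Δx = -28·2 + ½·-9·2² = -74 cm; v ends -46 cm/s.
x(12) = 8 + Σ Δx = -147.5 cm.

-147.5 cm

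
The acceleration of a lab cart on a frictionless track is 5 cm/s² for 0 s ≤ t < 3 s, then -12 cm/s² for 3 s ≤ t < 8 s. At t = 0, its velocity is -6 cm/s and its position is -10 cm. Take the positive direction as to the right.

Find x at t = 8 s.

-110.5 cm

On each constant-a segment, Δv = aΔt and Δx = v₀Δt + ½aΔt²; chain segment to segment.
0–3 s: v starts -6 cm/s; Δx = -6·3 + ½·5·3² = 4.5 cm; v ends 9 cm/s.
3–8 s: v starts 9 cm/s; Δx = 9·5 + ½·-12·5² = -105 cm; v ends -51 cm/s.
x(8) = -10 + Σ Δx = -110.5 cm.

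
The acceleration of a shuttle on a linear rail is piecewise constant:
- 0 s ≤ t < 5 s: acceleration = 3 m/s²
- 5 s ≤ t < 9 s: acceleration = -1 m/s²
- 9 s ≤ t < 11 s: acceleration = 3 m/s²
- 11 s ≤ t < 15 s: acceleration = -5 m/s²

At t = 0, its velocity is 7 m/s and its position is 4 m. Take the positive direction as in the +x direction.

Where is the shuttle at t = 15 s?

254.5 m

On each constant-a segment, Δv = aΔt and Δx = v₀Δt + ½aΔt²; chain segment to segment.
0–5 s: v starts 7 m/s; Δx = 7·5 + ½·3·5² = 72.5 m; v ends 22 m/s.
5–9 s: v starts 22 m/s; Δx = 22·4 + ½·-1·4² = 80 m; v ends 18 m/s.
9–11 s: v starts 18 m/s; Δx = 18·2 + ½·3·2² = 42 m; v ends 24 m/s.
11–15 s: v starts 24 m/s; Δx = 24·4 + ½·-5·4² = 56 m; v ends 4 m/s.
x(15) = 4 + Σ Δx = 254.5 m.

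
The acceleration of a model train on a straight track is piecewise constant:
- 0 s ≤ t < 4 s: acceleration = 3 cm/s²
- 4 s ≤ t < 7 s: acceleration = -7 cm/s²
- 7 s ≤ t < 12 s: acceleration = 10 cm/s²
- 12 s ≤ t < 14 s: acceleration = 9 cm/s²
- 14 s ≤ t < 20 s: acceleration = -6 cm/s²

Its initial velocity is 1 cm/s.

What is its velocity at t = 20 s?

Δv equals the area under the a-t graph; then v = v₀ + Δv.
0–4 s: 3 × 4 = 12 cm/s
4–7 s: -7 × 3 = -21 cm/s
7–12 s: 10 × 5 = 50 cm/s
12–14 s: 9 × 2 = 18 cm/s
14–20 s: -6 × 6 = -36 cm/s
Δv = 23 cm/s, so v(20) = 1 + (23) = 24 cm/s.

24 cm/s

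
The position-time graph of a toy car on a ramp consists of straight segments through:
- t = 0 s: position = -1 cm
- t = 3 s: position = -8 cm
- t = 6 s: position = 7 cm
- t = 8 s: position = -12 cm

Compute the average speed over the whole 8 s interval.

Average speed = (total path length)/(elapsed time); on a piecewise-linear x-t graph the path length is Σ|Δx|.
0–3 s: |Δx| = |-8 − -1| = 7 cm
3–6 s: |Δx| = |7 − -8| = 15 cm
6–8 s: |Δx| = |-12 − 7| = 19 cm
Total path = 41 cm; average speed = 41/8 = 5.125 cm/s.

5.125 cm/s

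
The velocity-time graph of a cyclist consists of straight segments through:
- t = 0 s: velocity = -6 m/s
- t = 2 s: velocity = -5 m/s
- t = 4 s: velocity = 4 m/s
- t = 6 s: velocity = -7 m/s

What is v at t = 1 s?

On 0–2 s the graph is linear from -6 to -5 m/s: v(1) = -6 + (-5 − -6)·(1 − 0)/(2 − 0) = -5.5 m/s.

-5.5 m/s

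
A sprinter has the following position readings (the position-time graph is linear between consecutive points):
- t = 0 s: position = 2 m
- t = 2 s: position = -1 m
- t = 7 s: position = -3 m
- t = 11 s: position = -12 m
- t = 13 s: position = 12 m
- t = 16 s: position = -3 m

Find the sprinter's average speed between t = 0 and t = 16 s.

Average speed = (total path length)/(elapsed time); on a piecewise-linear x-t graph the path length is Σ|Δx|.
0–2 s: |Δx| = |-1 − 2| = 3 m
2–7 s: |Δx| = |-3 − -1| = 2 m
7–11 s: |Δx| = |-12 − -3| = 9 m
11–13 s: |Δx| = |12 − -12| = 24 m
13–16 s: |Δx| = |-3 − 12| = 15 m
Total path = 53 m; average speed = 53/16 = 3.3125 m/s.

3.3125 m/s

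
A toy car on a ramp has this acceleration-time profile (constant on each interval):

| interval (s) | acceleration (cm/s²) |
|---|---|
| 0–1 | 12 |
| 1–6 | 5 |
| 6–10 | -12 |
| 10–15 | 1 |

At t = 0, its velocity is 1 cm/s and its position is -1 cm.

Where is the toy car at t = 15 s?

152 cm

On each constant-a segment, Δv = aΔt and Δx = v₀Δt + ½aΔt²; chain segment to segment.
0–1 s: v starts 1 cm/s; Δx = 1·1 + ½·12·1² = 7 cm; v ends 13 cm/s.
1–6 s: v starts 13 cm/s; Δx = 13·5 + ½·5·5² = 127.5 cm; v ends 38 cm/s.
6–10 s: v starts 38 cm/s; Δx = 38·4 + ½·-12·4² = 56 cm; v ends -10 cm/s.
10–15 s: v starts -10 cm/s; Δx = -10·5 + ½·1·5² = -37.5 cm; v ends -5 cm/s.
x(15) = -1 + Σ Δx = 152 cm.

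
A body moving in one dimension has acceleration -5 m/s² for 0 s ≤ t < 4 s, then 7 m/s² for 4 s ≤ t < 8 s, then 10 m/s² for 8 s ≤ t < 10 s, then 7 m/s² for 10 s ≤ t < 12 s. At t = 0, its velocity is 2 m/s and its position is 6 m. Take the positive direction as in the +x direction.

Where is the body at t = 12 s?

72 m

On each constant-a segment, Δv = aΔt and Δx = v₀Δt + ½aΔt²; chain segment to segment.
0–4 s: v starts 2 m/s; Δx = 2·4 + ½·-5·4² = -32 m; v ends -18 m/s.
4–8 s: v starts -18 m/s; Δx = -18·4 + ½·7·4² = -16 m; v ends 10 m/s.
8–10 s: v starts 10 m/s; Δx = 10·2 + ½·10·2² = 40 m; v ends 30 m/s.
10–12 s: v starts 30 m/s; Δx = 30·2 + ½·7·2² = 74 m; v ends 44 m/s.
x(12) = 6 + Σ Δx = 72 m.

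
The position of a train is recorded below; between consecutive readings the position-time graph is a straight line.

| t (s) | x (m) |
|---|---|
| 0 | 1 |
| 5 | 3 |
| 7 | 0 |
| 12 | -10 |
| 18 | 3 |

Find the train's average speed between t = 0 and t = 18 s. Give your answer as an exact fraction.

14/9 m/s

Average speed = (total path length)/(elapsed time); on a piecewise-linear x-t graph the path length is Σ|Δx|.
0–5 s: |Δx| = |3 − 1| = 2 m
5–7 s: |Δx| = |0 − 3| = 3 m
7–12 s: |Δx| = |-10 − 0| = 10 m
12–18 s: |Δx| = |3 − -10| = 13 m
Total path = 28 m; average speed = 28/18 = 14/9 m/s.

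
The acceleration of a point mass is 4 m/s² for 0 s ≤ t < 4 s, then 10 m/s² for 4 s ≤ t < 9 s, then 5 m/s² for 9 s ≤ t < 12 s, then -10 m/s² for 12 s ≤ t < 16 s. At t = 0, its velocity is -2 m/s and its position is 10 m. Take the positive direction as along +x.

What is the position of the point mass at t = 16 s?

679.5 m

On each constant-a segment, Δv = aΔt and Δx = v₀Δt + ½aΔt²; chain segment to segment.
0–4 s: v starts -2 m/s; Δx = -2·4 + ½·4·4² = 24 m; v ends 14 m/s.
4–9 s: v starts 14 m/s; Δx = 14·5 + ½·10·5² = 195 m; v ends 64 m/s.
9–12 s: v starts 64 m/s; Δx = 64·3 + ½·5·3² = 214.5 m; v ends 79 m/s.
12–16 s: v starts 79 m/s; Δx = 79·4 + ½·-10·4² = 236 m; v ends 39 m/s.
x(16) = 10 + Σ Δx = 679.5 m.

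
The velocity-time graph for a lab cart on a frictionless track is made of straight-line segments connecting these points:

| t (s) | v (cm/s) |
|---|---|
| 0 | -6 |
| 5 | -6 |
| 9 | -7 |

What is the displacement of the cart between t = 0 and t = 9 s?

-56 cm

Displacement is the signed area under the v-t curve.
0–5 s: -6 × 5 = -30 cm
5–9 s: ½(-6 + -7)(4) = -26 cm
Net displacement = -56 cm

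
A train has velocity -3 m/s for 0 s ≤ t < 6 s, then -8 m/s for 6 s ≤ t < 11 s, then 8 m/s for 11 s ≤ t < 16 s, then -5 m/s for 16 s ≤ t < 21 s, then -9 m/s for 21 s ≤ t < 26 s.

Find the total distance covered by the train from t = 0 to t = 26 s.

168 m

Total distance travelled is ∫|v| dt — sum the magnitudes of each area piece.
0–6 s: |-3| × 6 = 18 m
6–11 s: |-8| × 5 = 40 m
11–16 s: |8| × 5 = 40 m
16–21 s: |-5| × 5 = 25 m
21–26 s: |-9| × 5 = 45 m
Total distance = 168 m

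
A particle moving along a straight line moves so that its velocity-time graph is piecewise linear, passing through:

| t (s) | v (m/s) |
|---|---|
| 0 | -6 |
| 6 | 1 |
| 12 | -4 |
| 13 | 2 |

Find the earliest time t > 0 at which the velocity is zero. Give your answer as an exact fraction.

v changes sign on 0–6 s (from -6 to 1); the graph is linear there, so v = 0 at t = 0 + (6)·(6 − 0)/(1 − -6) = 36/7 s.

t = 36/7 s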